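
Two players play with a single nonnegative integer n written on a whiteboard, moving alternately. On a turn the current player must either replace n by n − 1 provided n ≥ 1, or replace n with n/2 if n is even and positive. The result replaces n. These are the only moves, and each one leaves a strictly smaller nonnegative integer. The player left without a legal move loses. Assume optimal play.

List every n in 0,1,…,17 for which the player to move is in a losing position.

0, 2, 5, 7, 9, 11, 13, 15, 17

Build the W/L table. Terminal = L. A non-terminal position is W if it has a move to some L; otherwise it is L.
n=0: no move → L
n=1: reaches L-position 0 → W
n=2: only reaches 1(W), which is W → L
n=3: reaches L-position 2 → W
n=4: reaches L-position 2 → W
n=5: only reaches 4(W), which is W → L
n=6: reaches L-position 5 → W
n=7: only reaches 6(W), which is W → L
n=8: reaches L-position 7 → W
n=9: only reaches 8(W), which is W → L
n=10: reaches L-position 5 → W
n=11: only reaches 10(W), which is W → L
n=12: reaches L-position 11 → W
n=13: only reaches 12(W), which is W → L
n=14: reaches L-position 7 → W
n=15: only reaches 14(W), which is W → L
n=16: reaches L-position 15 → W
n=17: only reaches 16(W), which is W → L
The losing starting values of n are exactly the entries labelled L in this table (9 of them).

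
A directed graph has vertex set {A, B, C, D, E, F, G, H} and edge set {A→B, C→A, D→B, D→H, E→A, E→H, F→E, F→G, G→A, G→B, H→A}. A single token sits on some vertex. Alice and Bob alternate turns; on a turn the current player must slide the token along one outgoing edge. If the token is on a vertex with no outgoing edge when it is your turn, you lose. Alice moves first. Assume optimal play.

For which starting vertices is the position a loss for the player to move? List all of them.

B, C, F, H

Positions with no move are L. A position that does have a move is losing for the player to move precisely when every available move leads to a winning position for the opponent. Fill in the labels:
Every edge goes from a vertex to one that appears earlier in the order B, A, C, H, E, G, F, D, so processing vertices in that order labels each vertex after all of its successors.
B: no outgoing edge → L
A: W (go to B, an L position)
C: L (sole option A(W) is W)
H: L (sole option A(W) is W)
E: W (go to H, an L position)
G: W (go to B, an L position)
F: L (options G(W), E(W) are all W)
D: W (go to H, an L position)
The losing starting vertices are exactly the entries labelled L in this table (4 of them).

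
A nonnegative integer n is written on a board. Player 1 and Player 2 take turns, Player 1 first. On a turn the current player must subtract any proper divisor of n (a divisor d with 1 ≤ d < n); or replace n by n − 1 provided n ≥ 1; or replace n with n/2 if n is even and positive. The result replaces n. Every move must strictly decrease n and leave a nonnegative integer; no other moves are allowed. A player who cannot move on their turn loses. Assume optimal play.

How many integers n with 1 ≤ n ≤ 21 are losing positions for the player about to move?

10

Positions with no move are L. A position that does have a move is losing for the player to move precisely when every available move leads to a winning position for the opponent. Fill in the labels:
n=0: no move → L
n=1: reaches L-position 0 → W
n=2: only reaches 1(W), which is W → L
n=3: reaches L-position 2 → W
n=4: reaches L-position 2 → W
n=5: only reaches 4(W), which is W → L
n=6: reaches L-position 5 → W
n=7: only reaches 6(W), which is W → L
n=8: reaches L-position 7 → W
n=9: only reaches 6(W), 8(W), all W → L
n=10: reaches L-position 5 → W
n=11: only reaches 10(W), which is W → L
n=12: reaches L-position 9 → W
n=13: only reaches 12(W), which is W → L
n=14: reaches L-position 7 → W
n=15: only reaches 10(W), 12(W), 14(W), all W → L
n=16: reaches L-position 15 → W
n=17: only reaches 16(W), which is W → L
n=18: reaches L-position 9 → W
n=19: only reaches 18(W), which is W → L
n=20: reaches L-position 15 → W
n=21: only reaches 14(W), 18(W), 20(W), all W → L
L entries with 1 ≤ n ≤ 21 (n=0 is outside the asked range and is not counted): n = 2, 5, 7, 9, 11, 13, 15, 17, 19, 21; that makes 10.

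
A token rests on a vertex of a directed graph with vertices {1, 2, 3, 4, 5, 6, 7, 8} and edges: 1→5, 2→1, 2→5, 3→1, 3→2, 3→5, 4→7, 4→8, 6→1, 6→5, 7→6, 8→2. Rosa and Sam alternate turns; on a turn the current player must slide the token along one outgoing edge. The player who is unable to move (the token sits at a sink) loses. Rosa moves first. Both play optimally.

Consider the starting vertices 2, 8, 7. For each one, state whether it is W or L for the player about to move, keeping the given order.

Use the standard recursion: the mover loses at a terminal position; elsewhere, the mover wins exactly when some move hands the opponent an L position.
Every edge goes from a vertex to one that appears earlier in the order 5, 1, 2, 6, 3, 8, 7, 4, so processing vertices in that order labels each vertex after all of its successors.
5: no outgoing edge → L
1: can move to 5, which is L ⇒ W
2: can move to 5, which is L ⇒ W
6: can move to 5, which is L ⇒ W
3: can move to 5, which is L ⇒ W
8: the only move is to 2(W), a W ⇒ L
7: the only move is to 6(W), a W ⇒ L
4: can move to 7, which is L ⇒ W

2: W, 8: L, 7: L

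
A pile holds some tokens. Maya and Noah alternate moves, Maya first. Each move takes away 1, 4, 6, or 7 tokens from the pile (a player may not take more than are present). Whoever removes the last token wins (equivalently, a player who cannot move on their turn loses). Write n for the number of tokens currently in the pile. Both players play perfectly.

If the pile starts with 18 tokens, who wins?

Noah wins.

Build the W/L table. Terminal = L. A non-terminal position is W if it has a move to some L; otherwise it is L.
n=0: no move → L
n=1: reaches L-position 0 → W
n=2: only reaches 1(W), which is W → L
n=3: reaches L-position 2 → W
n=4: reaches L-position 0 → W
n=5: only reaches 4(W), 1(W), all W → L
n=6: reaches L-position 5 → W
n=7: reaches L-position 0 → W
n=8: reaches L-position 2 → W
n=9: reaches L-position 5 → W
n=10: only reaches 9(W), 6(W), 4(W), 3(W), all W → L
n=11: reaches L-position 10 → W
n=12: reaches L-position 5 → W
n=13: only reaches 12(W), 9(W), 7(W), 6(W), all W → L
n=14: reaches L-position 13 → W
n=15: only reaches 14(W), 11(W), 9(W), 8(W), all W → L
n=16: reaches L-position 15 → W
n=17: reaches L-position 13 → W
n=18: only reaches 17(W), 14(W), 12(W), 11(W), all W → L
The starting position 18 is L: whatever Maya does, the opponent receives a W position.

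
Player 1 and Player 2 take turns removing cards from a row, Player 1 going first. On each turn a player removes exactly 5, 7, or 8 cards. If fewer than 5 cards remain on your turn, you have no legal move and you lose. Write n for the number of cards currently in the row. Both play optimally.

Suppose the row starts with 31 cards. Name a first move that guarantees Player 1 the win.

Remove 5, leaving 26.

Work bottom-up. With no move the player to move loses. Otherwise the position is W if at least one move leads to an L position for the opponent, and L if every move leads to a W.
n=0: no move → L
n=1: no move → L
n=2: no move → L
n=3: no move → L
n=4: no move → L
n=5: can move to 0, which is L ⇒ W
n=6: can move to 1, which is L ⇒ W
n=7: can move to 2, which is L ⇒ W
n=8: can move to 3, which is L ⇒ W
n=9: can move to 4, which is L ⇒ W
n=10: can move to 3, which is L ⇒ W
n=11: can move to 4, which is L ⇒ W
n=12: can move to 4, which is L ⇒ W
n=13: moves to 8(W), 6(W), 5(W); every one is W ⇒ L
n=14: moves to 9(W), 7(W), 6(W); every one is W ⇒ L
n=15: moves to 10(W), 8(W), 7(W); every one is W ⇒ L
n=16: moves to 11(W), 9(W), 8(W); every one is W ⇒ L
n=17: moves to 12(W), 10(W), 9(W); every one is W ⇒ L
n=18: can move to 13, which is L ⇒ W
n=19: can move to 14, which is L ⇒ W
n=20: can move to 15, which is L ⇒ W
n=21: can move to 16, which is L ⇒ W
n=22: can move to 17, which is L ⇒ W
n=23: can move to 16, which is L ⇒ W
n=24: can move to 17, which is L ⇒ W
n=25: can move to 17, which is L ⇒ W
n=26: moves to 21(W), 19(W), 18(W); every one is W ⇒ L
n=27: moves to 22(W), 20(W), 19(W); every one is W ⇒ L
n=28: moves to 23(W), 21(W), 20(W); every one is W ⇒ L
n=29: moves to 24(W), 22(W), 21(W); every one is W ⇒ L
n=30: moves to 25(W), 23(W), 22(W); every one is W ⇒ L
n=31: can move to 26, which is L ⇒ W
From 31, the L positions reachable in one move are: 26.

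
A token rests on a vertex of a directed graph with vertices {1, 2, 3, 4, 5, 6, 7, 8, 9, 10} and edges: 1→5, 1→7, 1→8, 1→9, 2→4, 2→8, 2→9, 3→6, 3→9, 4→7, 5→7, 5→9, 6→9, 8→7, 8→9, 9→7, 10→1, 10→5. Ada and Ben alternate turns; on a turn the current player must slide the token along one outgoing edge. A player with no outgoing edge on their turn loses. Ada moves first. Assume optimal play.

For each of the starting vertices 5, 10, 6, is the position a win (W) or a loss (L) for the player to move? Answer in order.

5: W, 10: L, 6: L

Work bottom-up. With no move the player to move loses. Otherwise the position is W if at least one move leads to an L position for the opponent, and L if every move leads to a W.
Every edge goes from a vertex to one that appears earlier in the order 7, 9, 4, 6, 8, 2, 5, 1, 10, 3, so processing vertices in that order labels each vertex after all of its successors.
7: no outgoing edge → L
9: can move to 7, which is L ⇒ W
4: can move to 7, which is L ⇒ W
6: the only move is to 9(W), a W ⇒ L
8: can move to 7, which is L ⇒ W
2: moves to 8(W), 4(W), 9(W); every one is W ⇒ L
5: can move to 7, which is L ⇒ W
1: can move to 7, which is L ⇒ W
10: moves to 1(W), 5(W); every one is W ⇒ L
3: can move to 6, which is L ⇒ W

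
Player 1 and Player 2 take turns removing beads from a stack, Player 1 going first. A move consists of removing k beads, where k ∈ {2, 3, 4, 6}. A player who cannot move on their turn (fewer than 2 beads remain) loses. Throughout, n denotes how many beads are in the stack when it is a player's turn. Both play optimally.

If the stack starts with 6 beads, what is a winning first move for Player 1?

Remove 6, leaving 0.

Use the standard recursion: the mover loses at a terminal position; elsewhere, the mover wins exactly when some move hands the opponent an L position.
n=0: no move → L
n=1: no move → L
n=2: reaches L-position 0 → W
n=3: reaches L-position 1 → W
n=4: reaches L-position 1 → W
n=5: reaches L-position 1 → W
n=6: reaches L-position 0 → W
From 6, the L positions reachable in one move are: 0.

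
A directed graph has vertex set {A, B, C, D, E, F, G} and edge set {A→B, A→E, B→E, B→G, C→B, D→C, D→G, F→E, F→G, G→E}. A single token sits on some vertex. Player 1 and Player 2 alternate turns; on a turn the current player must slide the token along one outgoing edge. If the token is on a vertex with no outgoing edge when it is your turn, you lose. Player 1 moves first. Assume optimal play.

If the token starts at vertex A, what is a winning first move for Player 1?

Move to E.

Build the W/L table. Terminal = L. A non-terminal position is W if it has a move to some L; otherwise it is L.
Every edge goes from a vertex to one that appears earlier in the order E, G, B, C, A, D, F, so processing vertices in that order labels each vertex after all of its successors.
E: no outgoing edge → L
G: reaches L-position E → W
B: reaches L-position E → W
C: only reaches B(W), which is W → L
A: reaches L-position E → W
D: reaches L-position C → W
F: reaches L-position E → W
From A, the L positions reachable in one move are: E.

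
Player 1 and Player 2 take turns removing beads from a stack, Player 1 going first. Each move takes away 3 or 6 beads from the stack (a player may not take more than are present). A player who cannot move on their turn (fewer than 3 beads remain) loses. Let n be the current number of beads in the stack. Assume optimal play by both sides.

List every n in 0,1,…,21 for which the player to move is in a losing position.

0, 1, 2, 9, 10, 11, 18, 19, 20

Compute win/loss labels from the base case upward. A position with no move is L. Any other position is W if it can reach an L in one move, else L.
n=0: no move → L
n=1: no move → L
n=2: no move → L
n=3: →0(L), so W
n=4: →1(L), so W
n=5: →2(L), so W
n=6: →0(L), so W
n=7: →1(L), so W
n=8: →2(L), so W
n=9: →6(W), 3(W) — all W, so L
n=10: →7(W), 4(W) — all W, so L
n=11: →8(W), 5(W) — all W, so L
n=12: →9(L), so W
n=13: →10(L), so W
n=14: →11(L), so W
n=15: →9(L), so W
n=16: →10(L), so W
n=17: →11(L), so W
n=18: →15(W), 12(W) — all W, so L
n=19: →16(W), 13(W) — all W, so L
n=20: →17(W), 14(W) — all W, so L
n=21: →18(L), so W
The losing starting values of n are exactly the entries labelled L in this table (9 of them).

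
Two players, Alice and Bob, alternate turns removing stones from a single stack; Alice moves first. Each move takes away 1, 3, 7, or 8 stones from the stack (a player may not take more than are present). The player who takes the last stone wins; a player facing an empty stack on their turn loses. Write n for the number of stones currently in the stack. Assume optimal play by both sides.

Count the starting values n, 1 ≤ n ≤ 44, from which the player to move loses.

11

Classify positions by backward induction: terminal positions (no move available) are L. From any other position, the mover wins iff some move reaches an L.
n=0: no move → L
n=1: W (go to 0, an L position)
n=2: L (sole option 1(W) is W)
n=3: W (go to 2, an L position)
n=4: L (options 3(W), 1(W) are all W)
n=5: W (go to 4, an L position)
n=6: L (options 5(W), 3(W) are all W)
n=7: W (go to 6, an L position)
n=8: W (go to 0, an L position)
n=9: W (go to 6, an L position)
n=10: W (go to 2, an L position)
n=11: W (go to 4, an L position)
n=12: W (go to 4, an L position)
n=13: W (go to 6, an L position)
n=14: W (go to 6, an L position)
n=15: L (options 14(W), 12(W), 8(W), 7(W) are all W)
n=16: W (go to 15, an L position)
n=17: L (options 16(W), 14(W), 10(W), 9(W) are all W)
n=18: W (go to 17, an L position)
n=19: L (options 18(W), 16(W), 12(W), 11(W) are all W)
n=20: W (go to 19, an L position)
n=21: L (options 20(W), 18(W), 14(W), 13(W) are all W)
n=22: W (go to 21, an L position)
n=23: W (go to 15, an L position)
n=24: W (go to 21, an L position)
n=25: W (go to 17, an L position)
n=26: W (go to 19, an L position)
n=27: W (go to 19, an L position)
n=28: W (go to 21, an L position)
n=29: W (go to 21, an L position)
n=30: L (options 29(W), 27(W), 23(W), 22(W) are all W)
n=31: W (go to 30, an L position)
n=32: L (options 31(W), 29(W), 25(W), 24(W) are all W)
n=33: W (go to 32, an L position)
n=34: L (options 33(W), 31(W), 27(W), 26(W) are all W)
n=35: W (go to 34, an L position)
n=36: L (options 35(W), 33(W), 29(W), 28(W) are all W)
n=37: W (go to 36, an L position)
n=38: W (go to 30, an L position)
n=39: W (go to 36, an L position)
n=40: W (go to 32, an L position)
n=41: W (go to 34, an L position)
n=42: W (go to 34, an L position)
n=43: W (go to 36, an L position)
n=44: W (go to 36, an L position)
L entries with 1 ≤ n ≤ 44 (n=0 is outside the asked range and is not counted): n = 2, 4, 6, 15, 17, 19, 21, 30, 32, 34, 36; that makes 11.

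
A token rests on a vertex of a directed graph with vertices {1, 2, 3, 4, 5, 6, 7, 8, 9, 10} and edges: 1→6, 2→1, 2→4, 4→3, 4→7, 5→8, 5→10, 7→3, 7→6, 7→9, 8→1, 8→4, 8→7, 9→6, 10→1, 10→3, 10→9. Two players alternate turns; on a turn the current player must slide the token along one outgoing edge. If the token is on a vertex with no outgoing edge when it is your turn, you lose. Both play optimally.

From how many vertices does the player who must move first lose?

4

Label each position W (a win for the player to move) or L (a loss). A position with no legal move is L; any other position is W exactly when some move reaches an L, and L when every move reaches a W.
Every edge goes from a vertex to one that appears earlier in the order 3, 6, 9, 7, 1, 10, 4, 8, 5, 2, so processing vertices in that order labels each vertex after all of its successors.
3: no outgoing edge → L
6: no outgoing edge → L
9: reaches L-position 6 → W
7: reaches L-position 6 → W
1: reaches L-position 6 → W
10: reaches L-position 3 → W
4: reaches L-position 3 → W
8: only reaches 4(W), 1(W), 7(W), all W → L
5: reaches L-position 8 → W
2: only reaches 4(W), 1(W), all W → L
The L vertices are 2, 3, 6, 8; that is 4 in all.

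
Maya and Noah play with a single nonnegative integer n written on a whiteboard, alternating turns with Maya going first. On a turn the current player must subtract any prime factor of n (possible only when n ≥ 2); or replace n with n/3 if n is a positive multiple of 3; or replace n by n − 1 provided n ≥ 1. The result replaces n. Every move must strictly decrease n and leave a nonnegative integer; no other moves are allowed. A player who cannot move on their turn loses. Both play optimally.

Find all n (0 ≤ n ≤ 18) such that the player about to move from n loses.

0, 4, 8, 14, 18

Classify positions by backward induction: terminal positions (no move available) are L. From any other position, the mover wins iff some move reaches an L.
n=0: no move → L
n=1: reaches L-position 0 → W
n=2: reaches L-position 0 → W
n=3: reaches L-position 0 → W
n=4: only reaches 2(W), 3(W), all W → L
n=5: reaches L-position 0 → W
n=6: reaches L-position 4 → W
n=7: reaches L-position 0 → W
n=8: only reaches 6(W), 7(W), all W → L
n=9: reaches L-position 8 → W
n=10: reaches L-position 8 → W
n=11: reaches L-position 0 → W
n=12: reaches L-position 4 → W
n=13: reaches L-position 0 → W
n=14: only reaches 7(W), 12(W), 13(W), all W → L
n=15: reaches L-position 14 → W
n=16: reaches L-position 14 → W
n=17: reaches L-position 0 → W
n=18: only reaches 6(W), 15(W), 16(W), 17(W), all W → L
Reading off the rows marked L gives the requested list; there are 5 such values of n.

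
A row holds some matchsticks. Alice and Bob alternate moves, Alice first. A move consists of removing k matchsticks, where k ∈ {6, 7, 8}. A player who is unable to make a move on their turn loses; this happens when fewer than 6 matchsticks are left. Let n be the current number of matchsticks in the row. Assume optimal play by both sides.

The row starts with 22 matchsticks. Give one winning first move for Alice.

Remove 6, leaving 16.

Use the standard recursion: the mover loses at a terminal position; elsewhere, the mover wins exactly when some move hands the opponent an L position.
n=0: no move → L
n=1: no move → L
n=2: no move → L
n=3: no move → L
n=4: no move → L
n=5: no move → L
n=6: can move to 0, which is L ⇒ W
n=7: can move to 1, which is L ⇒ W
n=8: can move to 2, which is L ⇒ W
n=9: can move to 3, which is L ⇒ W
n=10: can move to 4, which is L ⇒ W
n=11: can move to 5, which is L ⇒ W
n=12: can move to 5, which is L ⇒ W
n=13: can move to 5, which is L ⇒ W
n=14: moves to 8(W), 7(W), 6(W); every one is W ⇒ L
n=15: moves to 9(W), 8(W), 7(W); every one is W ⇒ L
n=16: moves to 10(W), 9(W), 8(W); every one is W ⇒ L
n=17: moves to 11(W), 10(W), 9(W); every one is W ⇒ L
n=18: moves to 12(W), 11(W), 10(W); every one is W ⇒ L
n=19: moves to 13(W), 12(W), 11(W); every one is W ⇒ L
n=20: can move to 14, which is L ⇒ W
n=21: can move to 15, which is L ⇒ W
n=22: can move to 16, which is L ⇒ W
From 22, the L positions reachable in one move are: 16, 15, 14. Any move reaching one of these is winning.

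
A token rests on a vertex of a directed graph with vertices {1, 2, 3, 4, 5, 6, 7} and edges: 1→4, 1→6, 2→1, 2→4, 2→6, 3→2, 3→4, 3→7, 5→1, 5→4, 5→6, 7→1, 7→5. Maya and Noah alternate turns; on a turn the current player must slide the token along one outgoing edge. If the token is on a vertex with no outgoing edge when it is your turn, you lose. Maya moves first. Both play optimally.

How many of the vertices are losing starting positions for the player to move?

Build the W/L table. Terminal = L. A non-terminal position is W if it has a move to some L; otherwise it is L.
Every edge goes from a vertex to one that appears earlier in the order 6, 4, 1, 5, 2, 7, 3, so processing vertices in that order labels each vertex after all of its successors.
6: no outgoing edge → L
4: no outgoing edge → L
1: can move to 4, which is L ⇒ W
5: can move to 4, which is L ⇒ W
2: can move to 4, which is L ⇒ W
7: moves to 5(W), 1(W); every one is W ⇒ L
3: can move to 7, which is L ⇒ W
The L vertices are 4, 6, 7; that is 3 in all.

3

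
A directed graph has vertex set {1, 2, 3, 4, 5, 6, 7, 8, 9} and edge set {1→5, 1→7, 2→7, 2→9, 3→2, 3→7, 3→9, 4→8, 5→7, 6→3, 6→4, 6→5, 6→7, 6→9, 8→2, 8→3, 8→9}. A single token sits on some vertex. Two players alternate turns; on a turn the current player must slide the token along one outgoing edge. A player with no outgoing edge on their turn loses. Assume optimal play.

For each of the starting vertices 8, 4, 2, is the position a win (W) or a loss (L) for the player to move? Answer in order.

8: W, 4: L, 2: W

Use the standard recursion: the mover loses at a terminal position; elsewhere, the mover wins exactly when some move hands the opponent an L position.
Every edge goes from a vertex to one that appears earlier in the order 9, 7, 2, 3, 8, 4, 5, 6, 1, so processing vertices in that order labels each vertex after all of its successors.
9: no outgoing edge → L
7: no outgoing edge → L
2: reaches L-position 7 → W
3: reaches L-position 7 → W
8: reaches L-position 9 → W
4: only reaches 8(W), which is W → L
5: reaches L-position 7 → W
6: reaches L-position 4 → W
1: reaches L-position 7 → W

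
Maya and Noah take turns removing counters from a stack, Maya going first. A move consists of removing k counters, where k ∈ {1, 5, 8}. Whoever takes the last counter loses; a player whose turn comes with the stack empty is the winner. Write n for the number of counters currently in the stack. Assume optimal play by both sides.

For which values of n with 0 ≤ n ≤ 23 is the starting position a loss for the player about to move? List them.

Compute win/loss labels from the base case upward. A position with no move is W. Any other position is W if it can reach an L in one move, else L.
n=0: no move; the opponent has just taken the last counter and therefore loses → W
n=1: L (sole option 0(W) is W)
n=2: W (go to 1, an L position)
n=3: L (sole option 2(W) is W)
n=4: W (go to 3, an L position)
n=5: L (options 4(W), 0(W) are all W)
n=6: W (go to 5, an L position)
n=7: L (options 6(W), 2(W) are all W)
n=8: W (go to 7, an L position)
n=9: W (go to 1, an L position)
n=10: W (go to 5, an L position)
n=11: W (go to 3, an L position)
n=12: W (go to 7, an L position)
n=13: W (go to 5, an L position)
n=14: L (options 13(W), 9(W), 6(W) are all W)
n=15: W (go to 14, an L position)
n=16: L (options 15(W), 11(W), 8(W) are all W)
n=17: W (go to 16, an L position)
n=18: L (options 17(W), 13(W), 10(W) are all W)
n=19: W (go to 18, an L position)
n=20: L (options 19(W), 15(W), 12(W) are all W)
n=21: W (go to 20, an L position)
n=22: W (go to 14, an L position)
n=23: W (go to 18, an L position)
Reading off the rows marked L gives the requested list; there are 8 such values of n.

1, 3, 5, 7, 14, 16, 18, 20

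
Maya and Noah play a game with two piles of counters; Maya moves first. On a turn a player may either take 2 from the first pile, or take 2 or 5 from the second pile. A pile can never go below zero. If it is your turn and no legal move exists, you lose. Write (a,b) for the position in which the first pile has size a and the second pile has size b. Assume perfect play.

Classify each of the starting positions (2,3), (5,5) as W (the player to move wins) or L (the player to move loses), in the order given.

(2,3): L, (5,5): W

Use the standard recursion: the mover loses at a terminal position; elsewhere, the mover wins exactly when some move hands the opponent an L position.
No move ever increases a pile, so every position that can arise here has a ≤ 5 and b ≤ 5; it is enough to label the cells with 0 ≤ a ≤ 5 and 0 ≤ b ≤ 5.
Every move lowers a or b (never raises either), so fill the grid row by row in increasing a, and left to right within a row: each cell's successors are then already labelled.
      b=0  b=1  b=2  b=3  b=4  b=5
a=0:    L    L    W    W    L    W
a=1:    L    L    W    W    L    W
a=2:    W    W    L    L    W    W
a=3:    W    W    L    L    W    W
a=4:    L    L    W    W    L    W
a=5:    L    L    W    W    L    W
Cells with no legal move (terminal, hence L): (0,0), (0,1), (1,0), (1,1).
The remaining L cells, each justified by listing all of its moves:
(0,4): the only move is to (0,2)(W), a W ⇒ L
(1,4): the only move is to (1,2)(W), a W ⇒ L
(2,2): moves to (0,2)(W), (2,0)(W); every one is W ⇒ L
(2,3): moves to (0,3)(W), (2,1)(W); every one is W ⇒ L
(3,2): moves to (1,2)(W), (3,0)(W); every one is W ⇒ L
(3,3): moves to (1,3)(W), (3,1)(W); every one is W ⇒ L
(4,0): the only move is to (2,0)(W), a W ⇒ L
(4,1): the only move is to (2,1)(W), a W ⇒ L
(4,4): moves to (2,4)(W), (4,2)(W); every one is W ⇒ L
(5,0): the only move is to (3,0)(W), a W ⇒ L
(5,1): the only move is to (3,1)(W), a W ⇒ L
(5,4): moves to (3,4)(W), (5,2)(W); every one is W ⇒ L
Every other cell has at least one move into one of the L cells above, so it is W.
(2,3): one of the L cells justified above, so L
(5,5): the move to (5,0) reaches an L cell, so W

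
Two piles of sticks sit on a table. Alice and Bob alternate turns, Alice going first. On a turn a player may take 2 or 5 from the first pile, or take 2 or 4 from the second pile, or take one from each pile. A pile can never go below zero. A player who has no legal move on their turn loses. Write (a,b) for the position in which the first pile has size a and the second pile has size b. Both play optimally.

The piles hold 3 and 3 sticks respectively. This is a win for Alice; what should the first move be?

Label each position W (a win for the player to move) or L (a loss). A position with no legal move is L; any other position is W exactly when some move reaches an L, and L when every move reaches a W.
No move ever increases a pile, so every position that can arise here has a ≤ 3 and b ≤ 3; it is enough to label the cells with 0 ≤ a ≤ 3 and 0 ≤ b ≤ 3.
Every move lowers a or b (never raises either), so fill the grid row by row in increasing a, and left to right within a row: each cell's successors are then already labelled.
      b=0  b=1  b=2  b=3
a=0:    L    L    W    W
a=1:    L    W    W    L
a=2:    W    W    L    L
a=3:    W    L    L    W
Cells with no legal move (terminal, hence L): (0,0), (0,1), (1,0).
The remaining L cells, each justified by listing all of its moves:
(1,3): only reaches (1,1)(W), (0,2)(W), all W → L
(2,2): only reaches (0,2)(W), (2,0)(W), (1,1)(W), all W → L
(2,3): only reaches (0,3)(W), (2,1)(W), (1,2)(W), all W → L
(3,1): only reaches (1,1)(W), (2,0)(W), all W → L
(3,2): only reaches (1,2)(W), (3,0)(W), (2,1)(W), all W → L
Every other cell has at least one move into one of the L cells above, so it is W.
From (3,3), the L positions reachable in one move are: (1,3), (3,1), (2,2). Any move reaching one of these is winning.

Move to (1,3).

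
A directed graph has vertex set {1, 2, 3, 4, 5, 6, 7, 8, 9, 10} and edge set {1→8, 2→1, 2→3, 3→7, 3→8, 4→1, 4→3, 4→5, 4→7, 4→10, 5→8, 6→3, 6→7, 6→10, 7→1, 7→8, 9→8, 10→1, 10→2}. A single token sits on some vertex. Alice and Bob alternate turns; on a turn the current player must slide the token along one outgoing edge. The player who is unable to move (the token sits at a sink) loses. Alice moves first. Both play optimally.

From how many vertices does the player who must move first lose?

Label each position W (a win for the player to move) or L (a loss). A position with no legal move is L; any other position is W exactly when some move reaches an L, and L when every move reaches a W.
Every edge goes from a vertex to one that appears earlier in the order 8, 1, 7, 3, 9, 2, 10, 5, 4, 6, so processing vertices in that order labels each vertex after all of its successors.
8: no outgoing edge → L
1: can move to 8, which is L ⇒ W
7: can move to 8, which is L ⇒ W
3: can move to 8, which is L ⇒ W
9: can move to 8, which is L ⇒ W
2: moves to 3(W), 1(W); every one is W ⇒ L
10: can move to 2, which is L ⇒ W
5: can move to 8, which is L ⇒ W
4: moves to 5(W), 10(W), 3(W), 7(W), 1(W); every one is W ⇒ L
6: moves to 10(W), 3(W), 7(W); every one is W ⇒ L
The L vertices are 2, 4, 6, 8; that is 4 in all.

4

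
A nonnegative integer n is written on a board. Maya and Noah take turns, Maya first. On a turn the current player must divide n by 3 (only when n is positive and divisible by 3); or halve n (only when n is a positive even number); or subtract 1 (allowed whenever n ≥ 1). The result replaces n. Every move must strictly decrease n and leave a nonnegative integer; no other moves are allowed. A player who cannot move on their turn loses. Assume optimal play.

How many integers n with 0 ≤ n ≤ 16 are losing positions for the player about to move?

Label each position W (a win for the player to move) or L (a loss). A position with no legal move is L; any other position is W exactly when some move reaches an L, and L when every move reaches a W.
n=0: no move → L
n=1: W (go to 0, an L position)
n=2: L (sole option 1(W) is W)
n=3: W (go to 2, an L position)
n=4: W (go to 2, an L position)
n=5: L (sole option 4(W) is W)
n=6: W (go to 2, an L position)
n=7: L (sole option 6(W) is W)
n=8: W (go to 7, an L position)
n=9: L (options 3(W), 8(W) are all W)
n=10: W (go to 5, an L position)
n=11: L (sole option 10(W) is W)
n=12: W (go to 11, an L position)
n=13: L (sole option 12(W) is W)
n=14: W (go to 7, an L position)
n=15: W (go to 5, an L position)
n=16: L (options 8(W), 15(W) are all W)
L entries with 0 ≤ n ≤ 16: n = 0, 2, 5, 7, 9, 11, 13, 16; that makes 8.

8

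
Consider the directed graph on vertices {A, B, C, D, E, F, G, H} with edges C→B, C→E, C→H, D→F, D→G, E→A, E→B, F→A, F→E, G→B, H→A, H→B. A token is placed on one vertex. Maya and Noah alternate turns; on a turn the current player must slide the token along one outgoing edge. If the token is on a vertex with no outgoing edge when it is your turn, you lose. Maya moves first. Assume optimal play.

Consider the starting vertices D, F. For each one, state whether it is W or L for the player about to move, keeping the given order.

D: L, F: W

Work bottom-up. With no move the player to move loses. Otherwise the position is W if at least one move leads to an L position for the opponent, and L if every move leads to a W.
Every edge goes from a vertex to one that appears earlier in the order B, A, H, E, C, G, F, D, so processing vertices in that order labels each vertex after all of its successors.
B: no outgoing edge → L
A: no outgoing edge → L
H: W (go to A, an L position)
E: W (go to A, an L position)
C: W (go to B, an L position)
G: W (go to B, an L position)
F: W (go to A, an L position)
D: L (options F(W), G(W) are all W)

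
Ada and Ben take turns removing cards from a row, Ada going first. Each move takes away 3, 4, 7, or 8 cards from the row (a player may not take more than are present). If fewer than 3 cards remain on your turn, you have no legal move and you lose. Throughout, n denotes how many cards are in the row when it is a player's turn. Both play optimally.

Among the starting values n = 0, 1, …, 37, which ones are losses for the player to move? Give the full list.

Classify positions by backward induction: terminal positions (no move available) are L. From any other position, the mover wins iff some move reaches an L.
n=0: no move → L
n=1: no move → L
n=2: no move → L
n=3: reaches L-position 0 → W
n=4: reaches L-position 1 → W
n=5: reaches L-position 2 → W
n=6: reaches L-position 2 → W
n=7: reaches L-position 0 → W
n=8: reaches L-position 1 → W
n=9: reaches L-position 2 → W
n=10: reaches L-position 2 → W
n=11: only reaches 8(W), 7(W), 4(W), 3(W), all W → L
n=12: only reaches 9(W), 8(W), 5(W), 4(W), all W → L
n=13: only reaches 10(W), 9(W), 6(W), 5(W), all W → L
n=14: reaches L-position 11 → W
n=15: reaches L-position 12 → W
n=16: reaches L-position 13 → W
n=17: reaches L-position 13 → W
n=18: reaches L-position 11 → W
n=19: reaches L-position 12 → W
n=20: reaches L-position 13 → W
n=21: reaches L-position 13 → W
n=22: only reaches 19(W), 18(W), 15(W), 14(W), all W → L
n=23: only reaches 20(W), 19(W), 16(W), 15(W), all W → L
n=24: only reaches 21(W), 20(W), 17(W), 16(W), all W → L
n=25: reaches L-position 22 → W
n=26: reaches L-position 23 → W
n=27: reaches L-position 24 → W
n=28: reaches L-position 24 → W
n=29: reaches L-position 22 → W
n=30: reaches L-position 23 → W
n=31: reaches L-position 24 → W
n=32: reaches L-position 24 → W
n=33: only reaches 30(W), 29(W), 26(W), 25(W), all W → L
n=34: only reaches 31(W), 30(W), 27(W), 26(W), all W → L
n=35: only reaches 32(W), 31(W), 28(W), 27(W), all W → L
n=36: reaches L-position 33 → W
n=37: reaches L-position 34 → W
The losing starting values of n are exactly the entries labelled L in this table (12 of them).

0, 1, 2, 11, 12, 13, 22, 23, 24, 33, 34, 35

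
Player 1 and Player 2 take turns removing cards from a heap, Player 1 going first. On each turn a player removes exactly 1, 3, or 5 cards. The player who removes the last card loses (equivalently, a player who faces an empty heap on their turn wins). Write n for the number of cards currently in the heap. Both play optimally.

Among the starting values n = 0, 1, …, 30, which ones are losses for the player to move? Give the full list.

1, 3, 5, 7, 9, 11, 13, 15, 17, 19, 21, 23, 25, 27, 29

Label each position W (a win for the player to move) or L (a loss). A position with no legal move is W; any other position is W exactly when some move reaches an L, and L when every move reaches a W.
n=0: no move; the opponent has just taken the last card and therefore loses → W
n=1: the only move is to 0(W), a W ⇒ L
n=2: can move to 1, which is L ⇒ W
n=3: moves to 2(W), 0(W); every one is W ⇒ L
n=4: can move to 3, which is L ⇒ W
n=5: moves to 4(W), 2(W), 0(W); every one is W ⇒ L
n=6: can move to 5, which is L ⇒ W
n=7: moves to 6(W), 4(W), 2(W); every one is W ⇒ L
n=8: can move to 7, which is L ⇒ W
n=9: moves to 8(W), 6(W), 4(W); every one is W ⇒ L
n=10: can move to 9, which is L ⇒ W
n=11: moves to 10(W), 8(W), 6(W); every one is W ⇒ L
n=12: can move to 11, which is L ⇒ W
n=13: moves to 12(W), 10(W), 8(W); every one is W ⇒ L
n=14: can move to 13, which is L ⇒ W
n=15: moves to 14(W), 12(W), 10(W); every one is W ⇒ L
n=16: can move to 15, which is L ⇒ W
n=17: moves to 16(W), 14(W), 12(W); every one is W ⇒ L
n=18: can move to 17, which is L ⇒ W
n=19: moves to 18(W), 16(W), 14(W); every one is W ⇒ L
n=20: can move to 19, which is L ⇒ W
n=21: moves to 20(W), 18(W), 16(W); every one is W ⇒ L
n=22: can move to 21, which is L ⇒ W
n=23: moves to 22(W), 20(W), 18(W); every one is W ⇒ L
n=24: can move to 23, which is L ⇒ W
n=25: moves to 24(W), 22(W), 20(W); every one is W ⇒ L
n=26: can move to 25, which is L ⇒ W
n=27: moves to 26(W), 24(W), 22(W); every one is W ⇒ L
n=28: can move to 27, which is L ⇒ W
n=29: moves to 28(W), 26(W), 24(W); every one is W ⇒ L
n=30: can move to 29, which is L ⇒ W
Reading off the rows marked L gives the requested list; there are 15 such values of n.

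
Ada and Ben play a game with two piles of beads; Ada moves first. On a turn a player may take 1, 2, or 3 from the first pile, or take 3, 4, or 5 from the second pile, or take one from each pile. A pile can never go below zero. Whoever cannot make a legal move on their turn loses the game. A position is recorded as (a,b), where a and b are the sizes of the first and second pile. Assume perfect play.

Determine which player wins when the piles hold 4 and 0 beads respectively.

Ben wins.

Compute win/loss labels from the base case upward. A position with no move is L. Any other position is W if it can reach an L in one move, else L.
No move ever increases a pile, so every position that can arise here has a ≤ 4 and b ≤ 0; it is enough to label the cells with 0 ≤ a ≤ 4 and 0 ≤ b ≤ 0.
Every move lowers a or b (never raises either), so fill the grid row by row in increasing a, and left to right within a row: each cell's successors are then already labelled.
      b=0
a=0:    L
a=1:    W
a=2:    W
a=3:    W
a=4:    L
Cells with no legal move (terminal, hence L): (0,0).
The remaining L cells, each justified by listing all of its moves:
(4,0): only reaches (3,0)(W), (2,0)(W), (1,0)(W), all W → L
Every other cell has at least one move into one of the L cells above, so it is W.
The starting position (4,0) is L: whatever Ada does, the opponent receives a W position.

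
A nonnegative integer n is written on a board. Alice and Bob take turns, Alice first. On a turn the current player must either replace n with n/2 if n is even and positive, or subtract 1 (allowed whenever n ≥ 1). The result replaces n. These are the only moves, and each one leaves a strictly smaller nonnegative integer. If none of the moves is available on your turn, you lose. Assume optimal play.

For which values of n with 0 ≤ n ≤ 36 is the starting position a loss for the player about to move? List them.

Build the W/L table. Terminal = L. A non-terminal position is W if it has a move to some L; otherwise it is L.
n=0: no move → L
n=1: reaches L-position 0 → W
n=2: only reaches 1(W), which is W → L
n=3: reaches L-position 2 → W
n=4: reaches L-position 2 → W
n=5: only reaches 4(W), which is W → L
n=6: reaches L-position 5 → W
n=7: only reaches 6(W), which is W → L
n=8: reaches L-position 7 → W
n=9: only reaches 8(W), which is W → L
n=10: reaches L-position 5 → W
n=11: only reaches 10(W), which is W → L
n=12: reaches L-position 11 → W
n=13: only reaches 12(W), which is W → L
n=14: reaches L-position 7 → W
n=15: only reaches 14(W), which is W → L
n=16: reaches L-position 15 → W
n=17: only reaches 16(W), which is W → L
n=18: reaches L-position 9 → W
n=19: only reaches 18(W), which is W → L
n=20: reaches L-position 19 → W
n=21: only reaches 20(W), which is W → L
n=22: reaches L-position 11 → W
n=23: only reaches 22(W), which is W → L
n=24: reaches L-position 23 → W
n=25: only reaches 24(W), which is W → L
n=26: reaches L-position 13 → W
n=27: only reaches 26(W), which is W → L
n=28: reaches L-position 27 → W
n=29: only reaches 28(W), which is W → L
n=30: reaches L-position 15 → W
n=31: only reaches 30(W), which is W → L
n=32: reaches L-position 31 → W
n=33: only reaches 32(W), which is W → L
n=34: reaches L-position 17 → W
n=35: only reaches 34(W), which is W → L
n=36: reaches L-position 35 → W
The losing starting values of n are exactly the entries labelled L in this table (18 of them).

0, 2, 5, 7, 9, 11, 13, 15, 17, 19, 21, 23, 25, 27, 29, 31, 33, 35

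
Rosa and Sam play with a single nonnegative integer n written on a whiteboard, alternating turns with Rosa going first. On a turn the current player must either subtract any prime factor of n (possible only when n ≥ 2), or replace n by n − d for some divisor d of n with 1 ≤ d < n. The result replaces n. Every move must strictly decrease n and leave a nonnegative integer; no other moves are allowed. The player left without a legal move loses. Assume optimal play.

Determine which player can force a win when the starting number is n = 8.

Rosa wins.

Use the standard recursion: the mover loses at a terminal position; elsewhere, the mover wins exactly when some move hands the opponent an L position.
n=0: no move → L
n=1: no move → L
n=2: can move to 0, which is L ⇒ W
n=3: can move to 0, which is L ⇒ W
n=4: moves to 2(W), 3(W); every one is W ⇒ L
n=5: can move to 0, which is L ⇒ W
n=6: can move to 4, which is L ⇒ W
n=7: can move to 0, which is L ⇒ W
n=8: can move to 4, which is L ⇒ W
From 8 Rosa can move to 4, reaching an L position.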